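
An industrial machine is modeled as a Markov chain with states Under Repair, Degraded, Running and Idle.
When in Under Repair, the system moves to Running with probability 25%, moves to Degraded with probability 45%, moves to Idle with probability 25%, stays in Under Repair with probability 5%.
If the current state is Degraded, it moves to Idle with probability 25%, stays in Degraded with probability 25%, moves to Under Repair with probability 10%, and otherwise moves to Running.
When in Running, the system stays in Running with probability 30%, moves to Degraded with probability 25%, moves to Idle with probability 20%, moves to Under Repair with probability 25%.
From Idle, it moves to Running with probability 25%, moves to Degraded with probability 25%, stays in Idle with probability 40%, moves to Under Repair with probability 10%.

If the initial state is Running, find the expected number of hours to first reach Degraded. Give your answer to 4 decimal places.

Let t(s) be the expected number of hours to first reach Degraded from state s, with t(Degraded) = 0. Conditioning on the first hour:
t(Under Repair) = 1 + 0.05·t(Under Repair) + 0.25·t(Running) + 0.25·t(Idle)
t(Running) = 1 + 0.25·t(Under Repair) + 0.3·t(Running) + 0.2·t(Idle)
t(Idle) = 1 + 0.1·t(Under Repair) + 0.25·t(Running) + 0.4·t(Idle)
Solving: t(Under Repair) = 2.9271, t(Running) = 3.5070, t(Idle) = 3.6158.
Expected hours from Running to Degraded: 3.5070.

3.5070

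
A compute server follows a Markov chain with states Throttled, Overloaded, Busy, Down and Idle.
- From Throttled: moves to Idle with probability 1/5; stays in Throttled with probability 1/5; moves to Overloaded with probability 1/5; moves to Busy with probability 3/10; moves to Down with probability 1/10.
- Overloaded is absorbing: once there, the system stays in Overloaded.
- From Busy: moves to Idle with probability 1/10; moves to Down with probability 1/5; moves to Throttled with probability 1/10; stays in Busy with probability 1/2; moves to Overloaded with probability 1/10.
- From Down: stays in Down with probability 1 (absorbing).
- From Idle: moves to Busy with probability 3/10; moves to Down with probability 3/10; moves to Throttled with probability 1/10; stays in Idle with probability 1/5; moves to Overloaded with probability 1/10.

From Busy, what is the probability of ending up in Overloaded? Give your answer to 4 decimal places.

Let h(s) be the probability of absorption at Overloaded starting from transient state s. Then h(Overloaded) = 1 and h(Down) = 0. By first-step analysis:
h(Throttled) = 0.2·h(Throttled) + 0.2·1 + 0.3·h(Busy) + 0.1·0 + 0.2·h(Idle)
h(Busy) = 0.1·h(Throttled) + 0.1·1 + 0.5·h(Busy) + 0.2·0 + 0.1·h(Idle)
h(Idle) = 0.1·h(Throttled) + 0.1·1 + 0.3·h(Busy) + 0.3·0 + 0.2·h(Idle)
Solving: h(Throttled) = 0.4625, h(Busy) = 0.3557, h(Idle) = 0.3162.
Starting from Busy, the probability is 0.3557.

0.3557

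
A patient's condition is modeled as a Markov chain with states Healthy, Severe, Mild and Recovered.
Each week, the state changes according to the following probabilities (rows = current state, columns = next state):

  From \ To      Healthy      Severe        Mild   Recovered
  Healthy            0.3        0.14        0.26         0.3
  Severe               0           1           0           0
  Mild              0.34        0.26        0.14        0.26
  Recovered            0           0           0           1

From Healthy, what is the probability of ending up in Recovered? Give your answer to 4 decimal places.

0.6340

Let h(s) be the probability of absorption at Recovered starting from transient state s. Then h(Recovered) = 1 and h(Severe) = 0. By first-step analysis:
h(Healthy) = 0.3·h(Healthy) + 0.14·0 + 0.26·h(Mild) + 0.3·1
h(Mild) = 0.34·h(Healthy) + 0.26·0 + 0.14·h(Mild) + 0.26·1
Solving: h(Healthy) = 0.6340, h(Mild) = 0.5530.
Starting from Healthy, the probability is 0.6340.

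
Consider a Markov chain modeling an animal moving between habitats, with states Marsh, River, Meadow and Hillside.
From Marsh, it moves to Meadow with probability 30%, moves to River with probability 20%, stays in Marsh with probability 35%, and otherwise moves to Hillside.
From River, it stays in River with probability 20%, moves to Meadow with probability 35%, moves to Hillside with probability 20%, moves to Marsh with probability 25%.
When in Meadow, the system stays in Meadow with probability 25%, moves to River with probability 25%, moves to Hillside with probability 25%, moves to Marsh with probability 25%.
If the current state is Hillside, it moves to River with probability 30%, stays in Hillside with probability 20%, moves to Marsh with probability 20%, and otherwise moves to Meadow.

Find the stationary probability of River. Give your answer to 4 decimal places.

0.2350

Let the stationary distribution be π with π = πP and π_1 + π_2 + π_3 + π_4 = 1.
π_1 = 0.35·π_1 + 0.25·π_2 + 0.25·π_3 + 0.2·π_4
π_2 = 0.2·π_1 + 0.2·π_2 + 0.25·π_3 + 0.3·π_4
π_3 = 0.3·π_1 + 0.35·π_2 + 0.25·π_3 + 0.3·π_4
Solving with the normalization constraint gives π = (0.2666, 0.2350, 0.2969, 0.2015).
So the stationary probability of River is 0.2350.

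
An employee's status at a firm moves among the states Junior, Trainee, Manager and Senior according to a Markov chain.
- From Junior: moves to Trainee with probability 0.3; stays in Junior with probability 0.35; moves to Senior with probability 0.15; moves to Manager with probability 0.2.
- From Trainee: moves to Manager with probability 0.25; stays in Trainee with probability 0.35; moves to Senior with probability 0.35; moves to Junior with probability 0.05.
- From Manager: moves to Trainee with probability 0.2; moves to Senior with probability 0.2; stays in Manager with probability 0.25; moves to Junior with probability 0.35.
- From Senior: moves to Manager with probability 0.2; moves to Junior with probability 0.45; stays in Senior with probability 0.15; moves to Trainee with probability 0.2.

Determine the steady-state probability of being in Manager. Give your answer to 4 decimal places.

Let the stationary distribution be π with π = πP and π_1 + π_2 + π_3 + π_4 = 1.
π_1 = 0.35·π_1 + 0.05·π_2 + 0.35·π_3 + 0.45·π_4
π_2 = 0.3·π_1 + 0.35·π_2 + 0.2·π_3 + 0.2·π_4
π_3 = 0.2·π_1 + 0.25·π_2 + 0.25·π_3 + 0.2·π_4
Solving with the normalization constraint gives π = (0.2907, 0.2695, 0.2247, 0.2151).
So the stationary probability of Manager is 0.2247.

0.2247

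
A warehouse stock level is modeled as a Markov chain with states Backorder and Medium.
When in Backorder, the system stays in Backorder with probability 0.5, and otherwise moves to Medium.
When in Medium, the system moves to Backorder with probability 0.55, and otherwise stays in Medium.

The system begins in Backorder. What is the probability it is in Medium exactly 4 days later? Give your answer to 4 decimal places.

Propagate the distribution vector 4 days from Backorder.
After 0 days: (1.0000, 0.0000)
After 1 day: (0.5000, 0.5000)
After 2 days: (0.5250, 0.4750)
After 3 days: (0.5238, 0.4763)
After 4 days: (0.5238, 0.4762)
P(in Medium after 4 days) = 0.4762

0.4762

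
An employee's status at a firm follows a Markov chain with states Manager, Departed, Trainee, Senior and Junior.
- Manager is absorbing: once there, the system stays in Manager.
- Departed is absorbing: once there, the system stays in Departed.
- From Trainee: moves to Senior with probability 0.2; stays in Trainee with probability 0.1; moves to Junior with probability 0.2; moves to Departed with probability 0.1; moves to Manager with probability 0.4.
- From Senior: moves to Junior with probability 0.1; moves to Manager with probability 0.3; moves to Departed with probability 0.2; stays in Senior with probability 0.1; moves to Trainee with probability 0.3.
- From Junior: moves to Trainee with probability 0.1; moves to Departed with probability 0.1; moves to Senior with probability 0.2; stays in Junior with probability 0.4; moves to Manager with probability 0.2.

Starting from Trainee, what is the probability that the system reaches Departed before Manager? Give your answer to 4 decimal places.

0.2600

Let h(s) be the probability of absorption at Departed starting from transient state s. Then h(Departed) = 1 and h(Manager) = 0. By first-step analysis:
h(Trainee) = 0.4·0 + 0.1·1 + 0.1·h(Trainee) + 0.2·h(Senior) + 0.2·h(Junior)
h(Senior) = 0.3·0 + 0.2·1 + 0.3·h(Trainee) + 0.1·h(Senior) + 0.1·h(Junior)
h(Junior) = 0.2·0 + 0.1·1 + 0.1·h(Trainee) + 0.2·h(Senior) + 0.4·h(Junior)
Solving: h(Trainee) = 0.2600, h(Senior) = 0.3450, h(Junior) = 0.3250.
Starting from Trainee, the probability is 0.2600.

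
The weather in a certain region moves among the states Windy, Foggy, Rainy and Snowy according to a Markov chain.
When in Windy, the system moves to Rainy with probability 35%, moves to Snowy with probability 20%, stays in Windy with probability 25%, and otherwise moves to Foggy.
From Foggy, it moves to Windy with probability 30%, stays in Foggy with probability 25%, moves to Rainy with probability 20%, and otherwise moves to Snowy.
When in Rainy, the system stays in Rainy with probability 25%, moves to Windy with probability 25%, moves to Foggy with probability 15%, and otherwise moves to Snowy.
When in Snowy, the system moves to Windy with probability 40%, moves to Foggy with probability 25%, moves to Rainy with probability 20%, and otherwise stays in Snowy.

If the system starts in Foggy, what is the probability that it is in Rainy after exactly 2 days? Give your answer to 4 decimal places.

Propagate the distribution vector 2 days from Foggy.
After 0 days: (0.0000, 1.0000, 0.0000, 0.0000)
After 1 day: (0.3000, 0.2500, 0.2000, 0.2500)
After 2 days: (0.3000, 0.2150, 0.2550, 0.2300)
P(in Rainy after 2 days) = 0.2550

0.2550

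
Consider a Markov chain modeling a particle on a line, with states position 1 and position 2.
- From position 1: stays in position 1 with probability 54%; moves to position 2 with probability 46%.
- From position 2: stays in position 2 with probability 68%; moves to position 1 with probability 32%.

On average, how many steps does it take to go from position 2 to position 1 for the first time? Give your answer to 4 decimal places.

Let t(s) be the expected number of steps to first reach position 1 from state s, with t(position 1) = 0. Conditioning on the first step:
t(position 2) = 1 + 0.68·t(position 2)
Solving: t(position 2) = 3.1250.
Expected steps from position 2 to position 1: 3.1250.

3.1250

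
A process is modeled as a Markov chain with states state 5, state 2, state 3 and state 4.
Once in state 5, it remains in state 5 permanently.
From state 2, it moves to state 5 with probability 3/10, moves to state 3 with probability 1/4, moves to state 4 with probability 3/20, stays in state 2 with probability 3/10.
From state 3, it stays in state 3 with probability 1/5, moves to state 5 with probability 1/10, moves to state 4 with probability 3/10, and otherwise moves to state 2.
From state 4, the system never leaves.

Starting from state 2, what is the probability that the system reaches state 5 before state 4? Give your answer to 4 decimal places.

0.5761

Let h(s) be the probability of absorption at state 5 starting from transient state s. Then h(state 5) = 1 and h(state 4) = 0. By first-step analysis:
h(state 2) = 0.3·1 + 0.3·h(state 2) + 0.25·h(state 3) + 0.15·0
h(state 3) = 0.1·1 + 0.4·h(state 2) + 0.2·h(state 3) + 0.3·0
Solving: h(state 2) = 0.5761, h(state 3) = 0.4130.
Starting from state 2, the probability is 0.5761.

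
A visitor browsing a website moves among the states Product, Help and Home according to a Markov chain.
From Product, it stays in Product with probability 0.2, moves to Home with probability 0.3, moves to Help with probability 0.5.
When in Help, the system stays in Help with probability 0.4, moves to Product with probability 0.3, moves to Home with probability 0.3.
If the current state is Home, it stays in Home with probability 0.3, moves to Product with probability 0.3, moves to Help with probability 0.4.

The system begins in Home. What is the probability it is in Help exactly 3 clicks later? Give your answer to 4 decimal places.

Propagate the distribution vector 3 clicks from Home.
After 0 clicks: (0.0000, 0.0000, 1.0000)
After 1 click: (0.3000, 0.4000, 0.3000)
After 2 clicks: (0.2700, 0.4300, 0.3000)
After 3 clicks: (0.2730, 0.4270, 0.3000)
P(in Help after 3 clicks) = 0.4270

0.4270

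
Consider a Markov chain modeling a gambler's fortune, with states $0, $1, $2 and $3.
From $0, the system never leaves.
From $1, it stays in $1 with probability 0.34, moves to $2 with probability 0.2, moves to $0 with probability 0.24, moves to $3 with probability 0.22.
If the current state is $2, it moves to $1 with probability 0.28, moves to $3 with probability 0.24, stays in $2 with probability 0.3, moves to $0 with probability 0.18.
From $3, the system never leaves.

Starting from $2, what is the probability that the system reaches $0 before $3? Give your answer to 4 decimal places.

Let h(s) be the probability of absorption at $0 starting from transient state s. Then h($0) = 1 and h($3) = 0. By first-step analysis:
h($1) = 0.24·1 + 0.34·h($1) + 0.2·h($2) + 0.22·0
h($2) = 0.18·1 + 0.28·h($1) + 0.3·h($2) + 0.24·0
Solving: h($1) = 0.5025, h($2) = 0.4581.
Starting from $2, the probability is 0.4581.

0.4581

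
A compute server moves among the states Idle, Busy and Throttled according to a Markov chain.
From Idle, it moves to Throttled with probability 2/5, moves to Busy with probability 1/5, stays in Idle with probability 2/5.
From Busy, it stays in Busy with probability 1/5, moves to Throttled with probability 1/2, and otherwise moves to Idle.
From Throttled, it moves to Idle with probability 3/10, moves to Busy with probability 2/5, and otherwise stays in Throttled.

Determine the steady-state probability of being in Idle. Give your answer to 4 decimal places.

0.3333

Let the stationary distribution be π with π = πP and π_1 + π_2 + π_3 = 1.
π_1 = 0.4·π_1 + 0.3·π_2 + 0.3·π_3
π_2 = 0.2·π_1 + 0.2·π_2 + 0.4·π_3
Solving with the normalization constraint gives π = (0.3333, 0.2778, 0.3889).
So the stationary probability of Idle is 0.3333.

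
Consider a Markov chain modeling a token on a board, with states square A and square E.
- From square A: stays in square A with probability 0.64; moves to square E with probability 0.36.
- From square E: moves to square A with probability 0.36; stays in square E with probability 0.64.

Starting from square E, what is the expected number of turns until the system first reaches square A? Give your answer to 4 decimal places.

Let t(s) be the expected number of turns to first reach square A from state s, with t(square A) = 0. Conditioning on the first turn:
t(square E) = 1 + 0.64·t(square E)
Solving: t(square E) = 2.7778.
Expected turns from square E to square A: 2.7778.

2.7778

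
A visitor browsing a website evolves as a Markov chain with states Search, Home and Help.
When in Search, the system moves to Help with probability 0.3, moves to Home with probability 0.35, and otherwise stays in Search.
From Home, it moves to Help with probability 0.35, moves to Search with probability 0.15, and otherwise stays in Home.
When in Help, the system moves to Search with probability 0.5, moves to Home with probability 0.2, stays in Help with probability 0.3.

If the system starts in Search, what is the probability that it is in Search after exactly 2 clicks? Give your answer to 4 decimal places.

0.3250

Sum over the intermediate state after 1 click:
P = P(Search→Search)·P(Search→Search) + P(Search→Home)·P(Home→Search) + P(Search→Help)·P(Help→Search)
  = 0.35×0.35 + 0.35×0.15 + 0.3×0.5
  = 0.1225 + 0.0525 + 0.1500 = 0.3250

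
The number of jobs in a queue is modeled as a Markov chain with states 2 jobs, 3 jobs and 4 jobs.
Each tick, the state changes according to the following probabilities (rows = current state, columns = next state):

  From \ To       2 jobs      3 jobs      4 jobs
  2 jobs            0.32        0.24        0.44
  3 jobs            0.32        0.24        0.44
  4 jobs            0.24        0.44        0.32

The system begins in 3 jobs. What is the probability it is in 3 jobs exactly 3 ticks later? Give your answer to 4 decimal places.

0.3174

Propagate the distribution vector 3 ticks from 3 jobs.
After 0 ticks: (0.0000, 1.0000, 0.0000)
After 1 tick: (0.3200, 0.2400, 0.4400)
After 2 ticks: (0.2848, 0.3280, 0.3872)
After 3 ticks: (0.2890, 0.3174, 0.3935)
P(in 3 jobs after 3 ticks) = 0.3174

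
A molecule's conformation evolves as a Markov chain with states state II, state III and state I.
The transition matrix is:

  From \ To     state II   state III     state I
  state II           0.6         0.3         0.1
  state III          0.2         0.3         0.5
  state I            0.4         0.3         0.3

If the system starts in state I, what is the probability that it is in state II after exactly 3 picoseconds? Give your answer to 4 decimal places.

0.4240

Propagate the distribution vector 3 picoseconds from state I.
After 0 picoseconds: (0.0000, 0.0000, 1.0000)
After 1 picosecond: (0.4000, 0.3000, 0.3000)
After 2 picoseconds: (0.4200, 0.3000, 0.2800)
After 3 picoseconds: (0.4240, 0.3000, 0.2760)
P(in state II after 3 picoseconds) = 0.4240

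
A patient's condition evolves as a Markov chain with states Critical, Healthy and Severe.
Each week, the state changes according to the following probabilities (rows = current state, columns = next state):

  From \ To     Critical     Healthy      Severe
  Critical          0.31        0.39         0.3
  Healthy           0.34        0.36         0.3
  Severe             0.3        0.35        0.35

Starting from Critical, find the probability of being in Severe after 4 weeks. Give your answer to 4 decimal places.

0.3158

Propagate the distribution vector 4 weeks from Critical.
After 0 weeks: (1.0000, 0.0000, 0.0000)
After 1 week: (0.3100, 0.3900, 0.3000)
After 2 weeks: (0.3187, 0.3663, 0.3150)
After 3 weeks: (0.3178, 0.3664, 0.3158)
After 4 weeks: (0.3178, 0.3664, 0.3158)
P(in Severe after 4 weeks) = 0.3158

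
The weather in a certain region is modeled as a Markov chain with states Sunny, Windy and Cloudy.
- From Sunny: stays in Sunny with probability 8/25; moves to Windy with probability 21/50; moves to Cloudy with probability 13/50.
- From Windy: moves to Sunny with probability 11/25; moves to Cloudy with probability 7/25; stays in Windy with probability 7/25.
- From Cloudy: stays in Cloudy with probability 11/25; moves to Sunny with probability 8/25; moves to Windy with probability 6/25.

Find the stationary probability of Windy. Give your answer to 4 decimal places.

Let the stationary distribution be π with π = πP and π_1 + π_2 + π_3 = 1.
π_1 = 0.32·π_1 + 0.44·π_2 + 0.32·π_3
π_2 = 0.42·π_1 + 0.28·π_2 + 0.24·π_3
Solving with the normalization constraint gives π = (0.3581, 0.3171, 0.3248).
So the stationary probability of Windy is 0.3171.

0.3171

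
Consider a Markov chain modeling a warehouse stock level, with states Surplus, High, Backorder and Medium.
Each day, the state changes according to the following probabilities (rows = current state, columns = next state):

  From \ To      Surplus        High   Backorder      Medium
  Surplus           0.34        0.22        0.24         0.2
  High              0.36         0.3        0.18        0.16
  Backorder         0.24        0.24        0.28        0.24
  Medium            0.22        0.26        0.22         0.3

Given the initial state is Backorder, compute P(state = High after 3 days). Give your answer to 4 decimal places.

0.2540

Propagate the distribution vector 3 days from Backorder.
After 0 days: (0.0000, 0.0000, 1.0000, 0.0000)
After 1 day: (0.2400, 0.2400, 0.2800, 0.2400)
After 2 days: (0.2880, 0.2544, 0.2320, 0.2256)
After 3 days: (0.2948, 0.2540, 0.2295, 0.2217)
P(in High after 3 days) = 0.2540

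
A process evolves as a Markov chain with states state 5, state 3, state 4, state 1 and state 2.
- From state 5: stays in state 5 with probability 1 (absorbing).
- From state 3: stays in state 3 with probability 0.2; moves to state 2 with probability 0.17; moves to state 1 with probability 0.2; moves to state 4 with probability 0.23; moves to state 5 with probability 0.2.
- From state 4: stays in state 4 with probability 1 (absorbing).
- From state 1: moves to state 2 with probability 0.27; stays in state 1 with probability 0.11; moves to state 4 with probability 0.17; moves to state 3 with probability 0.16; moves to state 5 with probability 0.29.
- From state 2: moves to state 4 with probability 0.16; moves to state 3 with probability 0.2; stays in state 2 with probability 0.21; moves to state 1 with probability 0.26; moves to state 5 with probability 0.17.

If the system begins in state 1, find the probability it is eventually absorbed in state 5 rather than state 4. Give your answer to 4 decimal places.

0.5794

Let h(s) be the probability of absorption at state 5 starting from transient state s. Then h(state 5) = 1 and h(state 4) = 0. By first-step analysis:
h(state 3) = 0.2·1 + 0.2·h(state 3) + 0.23·0 + 0.2·h(state 1) + 0.17·h(state 2)
h(state 1) = 0.29·1 + 0.16·h(state 3) + 0.17·0 + 0.11·h(state 1) + 0.27·h(state 2)
h(state 2) = 0.17·1 + 0.2·h(state 3) + 0.16·0 + 0.26·h(state 1) + 0.21·h(state 2)
Solving: h(state 3) = 0.5085, h(state 1) = 0.5794, h(state 2) = 0.5346.
Starting from state 1, the probability is 0.5794.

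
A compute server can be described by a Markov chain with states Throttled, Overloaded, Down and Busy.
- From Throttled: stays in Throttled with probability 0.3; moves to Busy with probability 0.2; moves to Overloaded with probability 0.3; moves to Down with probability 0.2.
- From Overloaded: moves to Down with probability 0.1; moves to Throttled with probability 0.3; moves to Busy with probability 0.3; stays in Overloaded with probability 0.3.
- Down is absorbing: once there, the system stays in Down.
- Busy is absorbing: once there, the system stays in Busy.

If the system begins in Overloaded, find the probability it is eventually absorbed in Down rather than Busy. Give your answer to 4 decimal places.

Let h(s) be the probability of absorption at Down starting from transient state s. Then h(Down) = 1 and h(Busy) = 0. By first-step analysis:
h(Throttled) = 0.3·h(Throttled) + 0.3·h(Overloaded) + 0.2·1 + 0.2·0
h(Overloaded) = 0.3·h(Throttled) + 0.3·h(Overloaded) + 0.1·1 + 0.3·0
Solving: h(Throttled) = 0.4250, h(Overloaded) = 0.3250.
Starting from Overloaded, the probability is 0.3250.

0.3250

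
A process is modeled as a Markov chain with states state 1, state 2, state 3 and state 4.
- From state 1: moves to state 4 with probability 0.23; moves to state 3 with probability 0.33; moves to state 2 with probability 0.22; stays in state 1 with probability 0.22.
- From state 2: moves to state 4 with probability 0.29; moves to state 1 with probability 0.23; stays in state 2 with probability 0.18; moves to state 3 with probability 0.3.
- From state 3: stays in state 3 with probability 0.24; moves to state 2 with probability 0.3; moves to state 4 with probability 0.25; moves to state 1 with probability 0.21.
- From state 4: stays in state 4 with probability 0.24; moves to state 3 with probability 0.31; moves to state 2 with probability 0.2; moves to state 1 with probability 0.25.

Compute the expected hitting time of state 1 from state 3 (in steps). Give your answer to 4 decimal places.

Let t(s) be the expected number of steps to first reach state 1 from state s, with t(state 1) = 0. Conditioning on the first step:
t(state 2) = 1 + 0.18·t(state 2) + 0.3·t(state 3) + 0.29·t(state 4)
t(state 3) = 1 + 0.3·t(state 2) + 0.24·t(state 3) + 0.25·t(state 4)
t(state 4) = 1 + 0.2·t(state 2) + 0.31·t(state 3) + 0.24·t(state 4)
Solving: t(state 2) = 4.3555, t(state 3) = 4.4408, t(state 4) = 4.2733.
Expected steps from state 3 to state 1: 4.4408.

4.4408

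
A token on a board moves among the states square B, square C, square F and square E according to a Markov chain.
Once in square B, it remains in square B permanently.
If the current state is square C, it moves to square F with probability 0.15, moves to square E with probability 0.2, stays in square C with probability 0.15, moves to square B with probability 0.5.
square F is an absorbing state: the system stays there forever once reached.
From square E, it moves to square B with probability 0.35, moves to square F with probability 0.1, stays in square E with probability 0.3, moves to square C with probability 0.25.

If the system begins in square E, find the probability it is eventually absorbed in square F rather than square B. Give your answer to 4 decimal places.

Let h(s) be the probability of absorption at square F starting from transient state s. Then h(square F) = 1 and h(square B) = 0. By first-step analysis:
h(square C) = 0.5·0 + 0.15·h(square C) + 0.15·1 + 0.2·h(square E)
h(square E) = 0.35·0 + 0.25·h(square C) + 0.1·1 + 0.3·h(square E)
Solving: h(square C) = 0.2294, h(square E) = 0.2248.
Starting from square E, the probability is 0.2248.

0.2248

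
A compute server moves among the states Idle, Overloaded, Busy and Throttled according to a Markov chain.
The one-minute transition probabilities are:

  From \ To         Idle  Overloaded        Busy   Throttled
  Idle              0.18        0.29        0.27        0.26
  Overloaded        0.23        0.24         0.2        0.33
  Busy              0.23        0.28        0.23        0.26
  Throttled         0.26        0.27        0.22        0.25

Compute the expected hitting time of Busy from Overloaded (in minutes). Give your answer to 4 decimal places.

4.5100

Let t(s) be the expected number of minutes to first reach Busy from state s, with t(Busy) = 0. Conditioning on the first minute:
t(Idle) = 1 + 0.18·t(Idle) + 0.29·t(Overloaded) + 0.26·t(Throttled)
t(Overloaded) = 1 + 0.23·t(Idle) + 0.24·t(Overloaded) + 0.33·t(Throttled)
t(Throttled) = 1 + 0.26·t(Idle) + 0.27·t(Overloaded) + 0.25·t(Throttled)
Solving: t(Idle) = 4.2154, t(Overloaded) = 4.5100, t(Throttled) = 4.4183.
Expected minutes from Overloaded to Busy: 4.5100.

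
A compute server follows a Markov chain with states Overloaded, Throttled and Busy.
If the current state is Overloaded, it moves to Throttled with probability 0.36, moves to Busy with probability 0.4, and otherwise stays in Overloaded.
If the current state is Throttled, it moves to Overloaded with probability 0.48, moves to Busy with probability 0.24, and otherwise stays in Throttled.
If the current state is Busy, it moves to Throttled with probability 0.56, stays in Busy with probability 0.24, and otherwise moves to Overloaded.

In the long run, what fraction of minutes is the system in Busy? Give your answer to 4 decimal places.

0.2914

Let the stationary distribution be π with π = πP and π_1 + π_2 + π_3 = 1.
π_1 = 0.24·π_1 + 0.48·π_2 + 0.2·π_3
π_2 = 0.36·π_1 + 0.28·π_2 + 0.56·π_3
Solving with the normalization constraint gives π = (0.3213, 0.3873, 0.2914).
So the stationary probability of Busy is 0.2914.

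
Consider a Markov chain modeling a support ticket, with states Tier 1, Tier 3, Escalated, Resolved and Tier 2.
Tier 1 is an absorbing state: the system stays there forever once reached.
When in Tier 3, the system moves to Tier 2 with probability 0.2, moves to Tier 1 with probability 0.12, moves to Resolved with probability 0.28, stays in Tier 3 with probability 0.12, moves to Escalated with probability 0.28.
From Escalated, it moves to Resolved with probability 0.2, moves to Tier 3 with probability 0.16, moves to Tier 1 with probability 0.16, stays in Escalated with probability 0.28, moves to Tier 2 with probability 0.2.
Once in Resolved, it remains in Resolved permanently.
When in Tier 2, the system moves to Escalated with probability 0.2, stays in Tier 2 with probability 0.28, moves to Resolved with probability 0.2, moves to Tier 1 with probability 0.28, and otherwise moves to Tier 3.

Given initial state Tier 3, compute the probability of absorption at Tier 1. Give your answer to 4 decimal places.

0.4062

Let h(s) be the probability of absorption at Tier 1 starting from transient state s. Then h(Tier 1) = 1 and h(Resolved) = 0. By first-step analysis:
h(Tier 3) = 0.12·1 + 0.12·h(Tier 3) + 0.28·h(Escalated) + 0.28·0 + 0.2·h(Tier 2)
h(Escalated) = 0.16·1 + 0.16·h(Tier 3) + 0.28·h(Escalated) + 0.2·0 + 0.2·h(Tier 2)
h(Tier 2) = 0.28·1 + 0.04·h(Tier 3) + 0.2·h(Escalated) + 0.2·0 + 0.28·h(Tier 2)
Solving: h(Tier 3) = 0.4062, h(Escalated) = 0.4625, h(Tier 2) = 0.5399.
Starting from Tier 3, the probability is 0.4062.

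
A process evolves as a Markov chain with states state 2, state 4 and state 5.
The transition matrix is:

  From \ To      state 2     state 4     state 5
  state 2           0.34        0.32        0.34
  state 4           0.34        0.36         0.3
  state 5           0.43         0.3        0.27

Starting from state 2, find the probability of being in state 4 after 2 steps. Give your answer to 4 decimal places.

0.3260

Sum over the intermediate state after 1 step:
P = P(state 2→state 2)·P(state 2→state 4) + P(state 2→state 4)·P(state 4→state 4) + P(state 2→state 5)·P(state 5→state 4)
  = 0.34×0.32 + 0.32×0.36 + 0.34×0.3
  = 0.1088 + 0.1152 + 0.1020 = 0.3260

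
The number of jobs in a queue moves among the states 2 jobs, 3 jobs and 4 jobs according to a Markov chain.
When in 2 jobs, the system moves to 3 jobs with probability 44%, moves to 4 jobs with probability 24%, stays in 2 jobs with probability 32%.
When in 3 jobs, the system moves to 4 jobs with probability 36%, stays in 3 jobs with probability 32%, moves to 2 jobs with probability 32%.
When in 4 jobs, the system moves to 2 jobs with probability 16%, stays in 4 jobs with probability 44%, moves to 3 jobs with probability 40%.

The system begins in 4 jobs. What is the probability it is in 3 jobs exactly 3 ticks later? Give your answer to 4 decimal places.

Propagate the distribution vector 3 ticks from 4 jobs.
After 0 ticks: (0.0000, 0.0000, 1.0000)
After 1 tick: (0.1600, 0.4000, 0.4400)
After 2 ticks: (0.2496, 0.3744, 0.3760)
After 3 ticks: (0.2598, 0.3800, 0.3601)
P(in 3 jobs after 3 ticks) = 0.3800

0.3800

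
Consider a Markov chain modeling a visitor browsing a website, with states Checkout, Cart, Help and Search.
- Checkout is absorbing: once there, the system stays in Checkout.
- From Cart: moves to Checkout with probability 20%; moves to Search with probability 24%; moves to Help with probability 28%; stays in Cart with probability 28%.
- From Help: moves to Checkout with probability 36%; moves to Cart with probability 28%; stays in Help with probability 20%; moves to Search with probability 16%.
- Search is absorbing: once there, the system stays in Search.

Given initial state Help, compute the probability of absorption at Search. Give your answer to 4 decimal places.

0.3666

Let h(s) be the probability of absorption at Search starting from transient state s. Then h(Search) = 1 and h(Checkout) = 0. By first-step analysis:
h(Cart) = 0.2·0 + 0.28·h(Cart) + 0.28·h(Help) + 0.24·1
h(Help) = 0.36·0 + 0.28·h(Cart) + 0.2·h(Help) + 0.16·1
Solving: h(Cart) = 0.4759, h(Help) = 0.3666.
Starting from Help, the probability is 0.3666.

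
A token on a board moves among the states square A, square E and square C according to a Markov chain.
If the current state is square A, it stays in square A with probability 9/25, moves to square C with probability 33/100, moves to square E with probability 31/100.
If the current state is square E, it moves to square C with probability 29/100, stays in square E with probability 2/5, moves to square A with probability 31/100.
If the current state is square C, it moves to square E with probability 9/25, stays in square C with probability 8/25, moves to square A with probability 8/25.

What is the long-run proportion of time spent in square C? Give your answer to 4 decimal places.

0.3126

Let the stationary distribution be π with π = πP and π_1 + π_2 + π_3 = 1.
π_1 = 0.36·π_1 + 0.31·π_2 + 0.32·π_3
π_2 = 0.31·π_1 + 0.4·π_2 + 0.36·π_3
Solving with the normalization constraint gives π = (0.3296, 0.3578, 0.3126).
So the stationary probability of square C is 0.3126.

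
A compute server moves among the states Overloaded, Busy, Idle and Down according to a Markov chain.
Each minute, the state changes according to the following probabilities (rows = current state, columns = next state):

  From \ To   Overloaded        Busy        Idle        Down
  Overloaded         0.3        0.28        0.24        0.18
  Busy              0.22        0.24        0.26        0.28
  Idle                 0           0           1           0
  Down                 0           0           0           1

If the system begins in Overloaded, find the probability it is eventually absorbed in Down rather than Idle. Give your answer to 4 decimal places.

0.4575

Let h(s) be the probability of absorption at Down starting from transient state s. Then h(Down) = 1 and h(Idle) = 0. By first-step analysis:
h(Overloaded) = 0.3·h(Overloaded) + 0.28·h(Busy) + 0.24·0 + 0.18·1
h(Busy) = 0.22·h(Overloaded) + 0.24·h(Busy) + 0.26·0 + 0.28·1
Solving: h(Overloaded) = 0.4575, h(Busy) = 0.5009.
Starting from Overloaded, the probability is 0.4575.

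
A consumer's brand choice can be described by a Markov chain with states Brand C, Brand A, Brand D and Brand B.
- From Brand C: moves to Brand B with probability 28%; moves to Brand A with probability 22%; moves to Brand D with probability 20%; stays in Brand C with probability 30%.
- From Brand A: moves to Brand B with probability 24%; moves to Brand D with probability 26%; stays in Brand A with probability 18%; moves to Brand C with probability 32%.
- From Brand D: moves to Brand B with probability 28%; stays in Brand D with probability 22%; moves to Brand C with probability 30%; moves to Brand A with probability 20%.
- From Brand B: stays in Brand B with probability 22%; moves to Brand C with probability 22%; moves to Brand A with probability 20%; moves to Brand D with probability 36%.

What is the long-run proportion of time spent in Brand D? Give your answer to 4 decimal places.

Let the stationary distribution be π with π = πP and π_1 + π_2 + π_3 + π_4 = 1.
π_1 = 0.3·π_1 + 0.32·π_2 + 0.3·π_3 + 0.22·π_4
π_2 = 0.22·π_1 + 0.18·π_2 + 0.2·π_3 + 0.2·π_4
π_3 = 0.2·π_1 + 0.26·π_2 + 0.22·π_3 + 0.36·π_4
Solving with the normalization constraint gives π = (0.2835, 0.2016, 0.2583, 0.2565).
So the stationary probability of Brand D is 0.2583.

0.2583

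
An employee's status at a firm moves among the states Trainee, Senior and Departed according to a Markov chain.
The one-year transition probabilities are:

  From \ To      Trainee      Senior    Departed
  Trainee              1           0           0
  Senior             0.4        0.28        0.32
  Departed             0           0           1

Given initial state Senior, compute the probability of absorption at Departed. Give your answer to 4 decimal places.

0.4444

Let h(s) be the probability of absorption at Departed starting from transient state s. Then h(Departed) = 1 and h(Trainee) = 0. By first-step analysis:
h(Senior) = 0.4·0 + 0.28·h(Senior) + 0.32·1
Solving: h(Senior) = 0.4444.
Starting from Senior, the probability is 0.4444.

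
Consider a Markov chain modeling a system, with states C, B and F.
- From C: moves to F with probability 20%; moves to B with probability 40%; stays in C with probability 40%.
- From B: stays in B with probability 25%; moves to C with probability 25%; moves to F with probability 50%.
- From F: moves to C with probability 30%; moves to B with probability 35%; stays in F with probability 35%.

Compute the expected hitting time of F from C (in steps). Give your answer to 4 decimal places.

3.2857

Let t(s) be the expected number of steps to first reach F from state s, with t(F) = 0. Conditioning on the first step:
t(C) = 1 + 0.4·t(C) + 0.4·t(B)
t(B) = 1 + 0.25·t(C) + 0.25·t(B)
Solving: t(C) = 3.2857, t(B) = 2.4286.
Expected steps from C to F: 3.2857.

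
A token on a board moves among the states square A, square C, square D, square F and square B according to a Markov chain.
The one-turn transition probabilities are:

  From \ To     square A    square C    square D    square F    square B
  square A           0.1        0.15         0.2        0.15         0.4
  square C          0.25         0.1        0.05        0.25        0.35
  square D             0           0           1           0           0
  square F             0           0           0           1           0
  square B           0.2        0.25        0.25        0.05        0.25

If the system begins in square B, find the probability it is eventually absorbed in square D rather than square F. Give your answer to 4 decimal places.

Let h(s) be the probability of absorption at square D starting from transient state s. Then h(square D) = 1 and h(square F) = 0. By first-step analysis:
h(square A) = 0.1·h(square A) + 0.15·h(square C) + 0.2·1 + 0.15·0 + 0.4·h(square B)
h(square C) = 0.25·h(square A) + 0.1·h(square C) + 0.05·1 + 0.25·0 + 0.35·h(square B)
h(square B) = 0.2·h(square A) + 0.25·h(square C) + 0.25·1 + 0.05·0 + 0.25·h(square B)
Solving: h(square A) = 0.5882, h(square C) = 0.4706, h(square B) = 0.6471.
Starting from square B, the probability is 0.6471.

0.6471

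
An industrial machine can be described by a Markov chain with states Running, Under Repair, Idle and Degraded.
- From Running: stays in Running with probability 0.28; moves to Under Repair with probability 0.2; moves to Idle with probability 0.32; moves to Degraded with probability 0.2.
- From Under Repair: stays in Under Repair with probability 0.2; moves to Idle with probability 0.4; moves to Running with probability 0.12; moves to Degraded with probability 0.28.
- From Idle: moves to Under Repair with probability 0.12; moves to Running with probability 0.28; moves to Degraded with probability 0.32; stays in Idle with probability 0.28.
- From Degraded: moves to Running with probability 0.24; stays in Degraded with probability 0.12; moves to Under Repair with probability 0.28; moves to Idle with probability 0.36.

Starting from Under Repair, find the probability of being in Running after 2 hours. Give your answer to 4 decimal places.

0.2368

Propagate the distribution vector 2 hours from Under Repair.
After 0 hours: (0.0000, 1.0000, 0.0000, 0.0000)
After 1 hour: (0.1200, 0.2000, 0.4000, 0.2800)
After 2 hours: (0.2368, 0.1904, 0.3312, 0.2416)
P(in Running after 2 hours) = 0.2368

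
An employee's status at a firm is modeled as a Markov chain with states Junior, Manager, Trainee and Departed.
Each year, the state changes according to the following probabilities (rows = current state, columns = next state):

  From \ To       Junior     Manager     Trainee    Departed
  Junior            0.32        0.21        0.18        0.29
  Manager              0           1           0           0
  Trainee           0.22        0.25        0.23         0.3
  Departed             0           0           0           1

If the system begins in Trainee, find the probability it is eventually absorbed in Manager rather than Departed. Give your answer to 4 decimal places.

0.4467

Let h(s) be the probability of absorption at Manager starting from transient state s. Then h(Manager) = 1 and h(Departed) = 0. By first-step analysis:
h(Junior) = 0.32·h(Junior) + 0.21·1 + 0.18·h(Trainee) + 0.29·0
h(Trainee) = 0.22·h(Junior) + 0.25·1 + 0.23·h(Trainee) + 0.3·0
Solving: h(Junior) = 0.4271, h(Trainee) = 0.4467.
Starting from Trainee, the probability is 0.4467.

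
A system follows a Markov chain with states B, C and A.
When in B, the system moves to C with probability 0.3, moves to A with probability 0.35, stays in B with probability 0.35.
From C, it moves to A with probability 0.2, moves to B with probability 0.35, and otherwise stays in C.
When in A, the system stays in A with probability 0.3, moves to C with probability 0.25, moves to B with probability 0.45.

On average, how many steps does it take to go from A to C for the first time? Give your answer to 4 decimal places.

3.6975

Let t(s) be the expected number of steps to first reach C from state s, with t(C) = 0. Conditioning on the first step:
t(B) = 1 + 0.35·t(B) + 0.35·t(A)
t(A) = 1 + 0.45·t(B) + 0.3·t(A)
Solving: t(B) = 3.5294, t(A) = 3.6975.
Expected steps from A to C: 3.6975.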